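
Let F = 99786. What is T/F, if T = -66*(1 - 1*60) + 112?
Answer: 2003/49893 ≈ 0.040146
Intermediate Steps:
T = 4006 (T = -66*(1 - 60) + 112 = -66*(-59) + 112 = 3894 + 112 = 4006)
T/F = 4006/99786 = 4006*(1/99786) = 2003/49893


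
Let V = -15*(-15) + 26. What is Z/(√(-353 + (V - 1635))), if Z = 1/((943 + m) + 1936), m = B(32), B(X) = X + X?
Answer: -I*√193/1703997 ≈ -8.1529e-6*I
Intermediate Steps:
B(X) = 2*X
m = 64 (m = 2*32 = 64)
V = 251 (V = 225 + 26 = 251)
Z = 1/2943 (Z = 1/((943 + 64) + 1936) = 1/(1007 + 1936) = 1/2943 ≈ 0.00033979)
Z/(√(-353 + (V - 1635))) = 1/(2943*(√(-353 + (251 - 1635)))) = 1/(2943*(√(-353 - 1384))) = 1/(2943*(√(-1737))) = 1/(2943*((3*I*√193))) = (-I*√193/579)/2943 = -I*√193/1703997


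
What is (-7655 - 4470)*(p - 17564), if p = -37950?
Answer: 673107250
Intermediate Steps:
(-7655 - 4470)*(p - 17564) = (-7655 - 4470)*(-37950 - 17564) = -12125*(-55514) = 673107250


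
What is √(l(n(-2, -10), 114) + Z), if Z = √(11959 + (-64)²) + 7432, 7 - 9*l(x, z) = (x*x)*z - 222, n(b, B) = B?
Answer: √(55717 + 117*√95)/3 ≈ 79.483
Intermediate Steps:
l(x, z) = 229/9 - z*x²/9 (l(x, z) = 7/9 - ((x*x)*z - 222)/9 = 7/9 - (x²*z - 222)/9 = 7/9 - (z*x² - 222)/9 = 7/9 - (-222 + z*x²)/9 = 7/9 + (74/3 - z*x²/9) = 229/9 - z*x²/9)
Z = 7432 + 13*√95 (Z = √(11959 + 4096) + 7432 = √16055 + 7432 = 13*√95 + 7432 = 7432 + 13*√95 ≈ 7558.7)
√(l(n(-2, -10), 114) + Z) = √((229/9 - ⅑*114*(-10)²) + (7432 + 13*√95)) = √((229/9 - ⅑*114*100) + (7432 + 13*√95)) = √((229/9 - 3800/3) + (7432 + 13*√95)) = √(-11171/9 + (7432 + 13*√95)) = √(55717/9 + 13*√95)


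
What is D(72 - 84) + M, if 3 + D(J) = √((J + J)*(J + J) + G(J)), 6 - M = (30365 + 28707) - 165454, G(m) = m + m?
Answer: 106385 + 2*√138 ≈ 1.0641e+5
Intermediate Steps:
G(m) = 2*m
M = 106388 (M = 6 - ((30365 + 28707) - 165454) = 6 - (59072 - 165454) = 6 - 1*(-106382) = 6 + 106382 = 106388)
D(J) = -3 + √(2*J + 4*J²) (D(J) = -3 + √((J + J)*(J + J) + 2*J) = -3 + √((2*J)*(2*J) + 2*J) = -3 + √(4*J² + 2*J) = -3 + √(2*J + 4*J²))
D(72 - 84) + M = (-3 + √2*√((72 - 84)*(1 + 2*(72 - 84)))) + 106388 = (-3 + √2*√(-12*(1 + 2*(-12)))) + 106388 = (-3 + √2*√(-12*(1 - 24))) + 106388 = (-3 + √2*√(-12*(-23))) + 106388 = (-3 + √2*√276) + 106388 = (-3 + √2*(2*√69)) + 106388 = (-3 + 2*√138) + 106388 = 106385 + 2*√138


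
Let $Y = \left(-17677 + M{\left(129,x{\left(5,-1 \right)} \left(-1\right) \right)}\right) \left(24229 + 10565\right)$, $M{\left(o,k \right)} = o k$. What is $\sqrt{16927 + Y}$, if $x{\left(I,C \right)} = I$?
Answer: $i \sqrt{637478741} \approx 25248.0 i$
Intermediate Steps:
$M{\left(o,k \right)} = k o$
$Y = -637495668$ ($Y = \left(-17677 + 5 \left(-1\right) 129\right) \left(24229 + 10565\right) = \left(-17677 - 645\right) 34794 = \left(-18322\right) 34794 = -637495668$)
$\sqrt{16927 + Y} = \sqrt{16927 - 637495668} = \sqrt{-637478741} = i \sqrt{637478741}$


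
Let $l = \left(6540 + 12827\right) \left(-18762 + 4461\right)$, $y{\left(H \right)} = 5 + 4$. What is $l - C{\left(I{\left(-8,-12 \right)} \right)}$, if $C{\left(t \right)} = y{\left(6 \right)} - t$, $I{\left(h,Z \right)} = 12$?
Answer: $-276967464$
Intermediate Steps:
$y{\left(H \right)} = 9$
$C{\left(t \right)} = 9 - t$
$l = -276967467$ ($l = 19367 \left(-14301\right) = -276967467$)
$l - C{\left(I{\left(-8,-12 \right)} \right)} = -276967467 - \left(9 - 12\right) = -276967467 - -3 = -276967467 + 3 = -276967464$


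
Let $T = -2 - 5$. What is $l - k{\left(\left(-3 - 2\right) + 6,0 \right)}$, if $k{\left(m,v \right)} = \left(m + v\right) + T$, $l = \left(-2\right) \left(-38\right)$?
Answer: $82$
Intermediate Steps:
$l = 76$
$T = -7$
$k{\left(m,v \right)} = -7 + m + v$ ($k{\left(m,v \right)} = \left(m + v\right) - 7 = -7 + m + v$)
$l - k{\left(\left(-3 - 2\right) + 6,0 \right)} = 76 - \left(-7 + \left(\left(-3 - 2\right) + 6\right) + 0\right) = 76 - \left(-7 + \left(-5 + 6\right) + 0\right) = 76 - \left(-7 + 1 + 0\right) = 76 - -6 = 76 + 6 = 82$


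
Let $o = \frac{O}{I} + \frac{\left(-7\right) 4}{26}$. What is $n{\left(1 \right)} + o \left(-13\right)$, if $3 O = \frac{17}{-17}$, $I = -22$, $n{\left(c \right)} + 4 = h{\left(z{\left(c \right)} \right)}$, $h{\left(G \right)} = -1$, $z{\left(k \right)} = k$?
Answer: $\frac{581}{66} \approx 8.803$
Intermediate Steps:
$n{\left(c \right)} = -5$ ($n{\left(c \right)} = -4 - 1 = -5$)
$O = - \frac{1}{3}$ ($O = \frac{17 \frac{1}{-17}}{3} = \frac{17 \left(- \frac{1}{17}\right)}{3} = \frac{1}{3} \left(-1\right) = - \frac{1}{3} \approx -0.33333$)
$o = - \frac{911}{858}$ ($o = - \frac{1}{3 \left(-22\right)} + \frac{\left(-7\right) 4}{26} = \left(- \frac{1}{3}\right) \left(- \frac{1}{22}\right) - \frac{14}{13} = \frac{1}{66} - \frac{14}{13} = - \frac{911}{858} \approx -1.0618$)
$n{\left(1 \right)} + o \left(-13\right) = -5 - - \frac{911}{66} = -5 + \frac{911}{66} = \frac{581}{66}$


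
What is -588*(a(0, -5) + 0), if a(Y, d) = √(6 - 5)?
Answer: -588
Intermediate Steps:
a(Y, d) = 1 (a(Y, d) = √1 = 1)
-588*(a(0, -5) + 0) = -588*(1 + 0) = -588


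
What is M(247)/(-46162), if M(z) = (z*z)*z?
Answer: -15069223/46162 ≈ -326.44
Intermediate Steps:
M(z) = z³ (M(z) = z²*z = z³)
M(247)/(-46162) = 247³/(-46162) = 15069223*(-1/46162) = -15069223/46162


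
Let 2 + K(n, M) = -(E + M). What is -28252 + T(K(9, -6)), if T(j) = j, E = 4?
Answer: -28252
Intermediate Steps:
K(n, M) = -6 - M (K(n, M) = -2 - (4 + M) = -2 + (-4 - M) = -6 - M)
-28252 + T(K(9, -6)) = -28252 + (-6 - 1*(-6)) = -28252 + (-6 + 6) = -28252 + 0 = -28252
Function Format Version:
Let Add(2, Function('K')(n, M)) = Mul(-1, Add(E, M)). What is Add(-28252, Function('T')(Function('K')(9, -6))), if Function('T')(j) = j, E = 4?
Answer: -28252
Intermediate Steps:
Function('K')(n, M) = Add(-6, Mul(-1, M)) (Function('K')(n, M) = Add(-2, Mul(-1, Add(4, M))) = Add(-2, Add(-4, Mul(-1, M))) = Add(-6, Mul(-1, M)))
Add(-28252, Function('T')(Function('K')(9, -6))) = Add(-28252, Add(-6, Mul(-1, -6))) = Add(-28252, Add(-6, 6)) = Add(-28252, 0) = -28252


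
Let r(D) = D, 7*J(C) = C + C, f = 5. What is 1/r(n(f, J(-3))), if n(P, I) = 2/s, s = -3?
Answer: -3/2 ≈ -1.5000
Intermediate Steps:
J(C) = 2*C/7 (J(C) = (C + C)/7 = (2*C)/7 = 2*C/7)
n(P, I) = -2/3 (n(P, I) = 2/(-3) = 2*(-1/3) = -2/3)
1/r(n(f, J(-3))) = 1/(-2/3) = -3/2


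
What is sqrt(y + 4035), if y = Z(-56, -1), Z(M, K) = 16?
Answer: sqrt(4051) ≈ 63.647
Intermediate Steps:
y = 16
sqrt(y + 4035) = sqrt(16 + 4035) = sqrt(4051)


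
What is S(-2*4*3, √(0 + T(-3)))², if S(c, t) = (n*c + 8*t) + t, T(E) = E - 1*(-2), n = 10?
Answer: 57519 - 4320*I ≈ 57519.0 - 4320.0*I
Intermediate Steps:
T(E) = 2 + E (T(E) = E + 2 = 2 + E)
S(c, t) = 9*t + 10*c (S(c, t) = (10*c + 8*t) + t = (8*t + 10*c) + t = 9*t + 10*c)
S(-2*4*3, √(0 + T(-3)))² = (9*√(0 + (2 - 3)) + 10*(-2*4*3))² = (9*√(0 - 1) + 10*(-8*3))² = (9*√(-1) + 10*(-24))² = (9*I - 240)² = (-240 + 9*I)²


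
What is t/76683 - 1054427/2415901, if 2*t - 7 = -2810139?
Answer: -3475356980107/185258536383 ≈ -18.759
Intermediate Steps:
t = -1405066 (t = 7/2 + (1/2)*(-2810139) = 7/2 - 2810139/2 = -1405066)
t/76683 - 1054427/2415901 = -1405066/76683 - 1054427/2415901 = -3475356980107/185258536383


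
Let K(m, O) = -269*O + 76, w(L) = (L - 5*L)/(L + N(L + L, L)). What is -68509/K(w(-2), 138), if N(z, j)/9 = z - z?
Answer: 68509/37046 ≈ 1.8493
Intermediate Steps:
N(z, j) = 0 (N(z, j) = 9*(z - z) = 9*0 = 0)
w(L) = -4 (w(L) = (L - 5*L)/(L + 0) = (-4*L)/L = -4)
K(m, O) = 76 - 269*O
-68509/K(w(-2), 138) = -68509/(76 - 269*138) = -68509/(76 - 37122) = -68509/(-37046) = -68509*(-1/37046) = 68509/37046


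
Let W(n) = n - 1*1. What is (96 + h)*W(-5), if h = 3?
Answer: -594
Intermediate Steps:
W(n) = -1 + n (W(n) = n - 1 = -1 + n)
(96 + h)*W(-5) = (96 + 3)*(-1 - 5) = 99*(-6) = -594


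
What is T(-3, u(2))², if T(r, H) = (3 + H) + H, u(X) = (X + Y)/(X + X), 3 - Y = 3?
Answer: 16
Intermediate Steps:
Y = 0 (Y = 3 - 1*3 = 3 - 3 = 0)
u(X) = ½ (u(X) = (X + 0)/(X + X) = X/((2*X)) = X*(1/(2*X)) = ½)
T(r, H) = 3 + 2*H
T(-3, u(2))² = (3 + 2*(½))² = (3 + 1)² = 4² = 16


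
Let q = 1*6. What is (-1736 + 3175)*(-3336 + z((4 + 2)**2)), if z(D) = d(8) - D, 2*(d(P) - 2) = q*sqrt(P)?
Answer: -4849430 + 8634*sqrt(2) ≈ -4.8372e+6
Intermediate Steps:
q = 6
d(P) = 2 + 3*sqrt(P) (d(P) = 2 + (6*sqrt(P))/2 = 2 + 3*sqrt(P))
z(D) = 2 - D + 6*sqrt(2) (z(D) = (2 + 3*sqrt(8)) - D = (2 + 3*(2*sqrt(2))) - D = (2 + 6*sqrt(2)) - D = 2 - D + 6*sqrt(2))
(-1736 + 3175)*(-3336 + z((4 + 2)**2)) = (-1736 + 3175)*(-3336 + (2 - (4 + 2)**2 + 6*sqrt(2))) = 1439*(-3336 + (2 - 1*6**2 + 6*sqrt(2))) = 1439*(-3336 + (2 - 1*36 + 6*sqrt(2))) = 1439*(-3336 + (2 - 36 + 6*sqrt(2))) = 1439*(-3336 + (-34 + 6*sqrt(2))) = 1439*(-3370 + 6*sqrt(2)) = -4849430 + 8634*sqrt(2)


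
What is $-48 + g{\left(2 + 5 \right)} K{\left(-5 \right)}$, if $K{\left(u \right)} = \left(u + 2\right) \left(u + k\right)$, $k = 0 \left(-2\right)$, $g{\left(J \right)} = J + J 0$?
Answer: $57$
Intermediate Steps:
$g{\left(J \right)} = J$ ($g{\left(J \right)} = J + 0 = J$)
$k = 0$
$K{\left(u \right)} = u \left(2 + u\right)$ ($K{\left(u \right)} = \left(u + 2\right) \left(u + 0\right) = \left(2 + u\right) u = u \left(2 + u\right)$)
$-48 + g{\left(2 + 5 \right)} K{\left(-5 \right)} = -48 + \left(2 + 5\right) \left(- 5 \left(2 - 5\right)\right) = -48 + 7 \left(\left(-5\right) \left(-3\right)\right) = -48 + 7 \cdot 15 = -48 + 105 = 57$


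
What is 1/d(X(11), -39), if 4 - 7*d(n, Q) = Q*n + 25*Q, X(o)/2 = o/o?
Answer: 1/151 ≈ 0.0066225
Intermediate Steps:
X(o) = 2 (X(o) = 2*(o/o) = 2*1 = 2)
d(n, Q) = 4/7 - 25*Q/7 - Q*n/7 (d(n, Q) = 4/7 - (Q*n + 25*Q)/7 = 4/7 - (25*Q + Q*n)/7 = 4/7 + (-25*Q/7 - Q*n/7) = 4/7 - 25*Q/7 - Q*n/7)
1/d(X(11), -39) = 1/(4/7 - 25/7*(-39) - 1/7*(-39)*2) = 1/(4/7 + 975/7 + 78/7) = 1/151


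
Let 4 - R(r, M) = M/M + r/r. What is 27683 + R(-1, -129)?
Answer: 27685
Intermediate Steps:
R(r, M) = 2 (R(r, M) = 4 - (M/M + r/r) = 4 - (1 + 1) = 4 - 1*2 = 4 - 2 = 2)
27683 + R(-1, -129) = 27683 + 2 = 27685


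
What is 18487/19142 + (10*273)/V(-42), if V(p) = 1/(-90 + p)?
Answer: -6897992633/19142 ≈ -3.6036e+5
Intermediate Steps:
18487/19142 + (10*273)/V(-42) = 18487/19142 + (10*273)/(1/(-90 - 42)) = 18487*(1/19142) + 2730/(1/(-132)) = 18487/19142 + 2730/(-1/132) = 18487/19142 + 2730*(-132) = 18487/19142 - 360360 = -6897992633/19142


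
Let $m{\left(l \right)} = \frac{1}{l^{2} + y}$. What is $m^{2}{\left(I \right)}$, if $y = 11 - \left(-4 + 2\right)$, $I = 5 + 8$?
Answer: $\frac{1}{33124} \approx 3.019 \cdot 10^{-5}$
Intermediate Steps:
$I = 13$
$y = 13$ ($y = 11 - -2 = 11 + 2 = 13$)
$m{\left(l \right)} = \frac{1}{13 + l^{2}}$ ($m{\left(l \right)} = \frac{1}{l^{2} + 13} = \frac{1}{13 + l^{2}}$)
$m^{2}{\left(I \right)} = \left(\frac{1}{13 + 13^{2}}\right)^{2} = \left(\frac{1}{13 + 169}\right)^{2} = \left(\frac{1}{182}\right)^{2} = \frac{1}{33124}$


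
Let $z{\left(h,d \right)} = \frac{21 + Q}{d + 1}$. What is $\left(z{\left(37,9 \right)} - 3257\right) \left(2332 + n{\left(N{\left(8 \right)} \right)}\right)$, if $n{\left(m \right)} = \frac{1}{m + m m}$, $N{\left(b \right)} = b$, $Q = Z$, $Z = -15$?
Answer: $- \frac{273382921}{36} \approx -7.594 \cdot 10^{6}$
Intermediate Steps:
$Q = -15$
$z{\left(h,d \right)} = \frac{6}{1 + d}$ ($z{\left(h,d \right)} = \frac{21 - 15}{d + 1} = \frac{6}{1 + d}$)
$n{\left(m \right)} = \frac{1}{m + m^{2}}$
$\left(z{\left(37,9 \right)} - 3257\right) \left(2332 + n{\left(N{\left(8 \right)} \right)}\right) = \left(\frac{6}{1 + 9} - 3257\right) \left(2332 + \frac{1}{8 \left(1 + 8\right)}\right) = \left(\frac{6}{10} - 3257\right) \left(2332 + \frac{1}{8 \cdot 9}\right) = \left(6 \cdot \frac{1}{10} - 3257\right) \left(2332 + \frac{1}{8} \cdot \frac{1}{9}\right) = \left(\frac{3}{5} - 3257\right) \left(2332 + \frac{1}{72}\right) = \left(- \frac{16282}{5}\right) \frac{167905}{72} = - \frac{273382921}{36}$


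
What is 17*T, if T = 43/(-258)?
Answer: -17/6 ≈ -2.8333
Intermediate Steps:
T = -1/6 (T = 43*(-1/258) = -1/6 ≈ -0.16667)
17*T = 17*(-1/6) = -17/6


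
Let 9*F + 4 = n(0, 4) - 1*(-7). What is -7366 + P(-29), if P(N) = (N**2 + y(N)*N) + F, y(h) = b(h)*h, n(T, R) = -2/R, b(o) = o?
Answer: -556447/18 ≈ -30914.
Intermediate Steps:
y(h) = h**2 (y(h) = h*h = h**2)
F = 5/18 (F = -4/9 + (-2/4 - 1*(-7))/9 = -4/9 + (-2*1/4 + 7)/9 = -4/9 + (-1/2 + 7)/9 = -4/9 + (1/9)*(13/2) = -4/9 + 13/18 = 5/18 ≈ 0.27778)
P(N) = 5/18 + N**2 + N**3 (P(N) = (N**2 + N**2*N) + 5/18 = (N**2 + N**3) + 5/18 = 5/18 + N**2 + N**3)
-7366 + P(-29) = -7366 + (5/18 + (-29)**2 + (-29)**3) = -7366 + (5/18 + 841 - 24389) = -7366 - 423859/18 = -556447/18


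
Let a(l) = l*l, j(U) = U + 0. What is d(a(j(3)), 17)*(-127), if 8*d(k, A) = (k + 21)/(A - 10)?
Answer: -1905/28 ≈ -68.036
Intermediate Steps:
j(U) = U
a(l) = l²
d(k, A) = (21 + k)/(8*(-10 + A)) (d(k, A) = ((k + 21)/(A - 10))/8 = ((21 + k)/(-10 + A))/8 = (21 + k)/(8*(-10 + A)))
d(a(j(3)), 17)*(-127) = ((21 + 3²)/(8*(-10 + 17)))*(-127) = ((⅛)*(21 + 9)/7)*(-127) = ((⅛)*(⅐)*30)*(-127) = (15/28)*(-127) = -1905/28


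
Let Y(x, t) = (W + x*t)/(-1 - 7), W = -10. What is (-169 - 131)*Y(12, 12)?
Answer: 5025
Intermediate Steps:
Y(x, t) = 5/4 - t*x/8 (Y(x, t) = (-10 + x*t)/(-1 - 7) = (-10 + t*x)/(-8) = (-10 + t*x)*(-⅛) = 5/4 - t*x/8)
(-169 - 131)*Y(12, 12) = (-169 - 131)*(5/4 - ⅛*12*12) = -300*(5/4 - 18) = -300*(-67/4) = 5025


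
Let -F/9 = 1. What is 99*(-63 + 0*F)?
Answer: -6237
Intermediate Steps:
F = -9 (F = -9*1 = -9)
99*(-63 + 0*F) = 99*(-63 + 0*(-9)) = 99*(-63 + 0) = 99*(-63) = -6237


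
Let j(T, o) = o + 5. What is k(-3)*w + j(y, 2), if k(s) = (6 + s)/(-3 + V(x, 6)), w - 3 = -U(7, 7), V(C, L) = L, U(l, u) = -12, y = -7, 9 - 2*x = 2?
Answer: 22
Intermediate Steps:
x = 7/2 (x = 9/2 - ½*2 = 9/2 - 1 = 7/2 ≈ 3.5000)
j(T, o) = 5 + o
w = 15 (w = 3 - 1*(-12) = 3 + 12 = 15)
k(s) = 2 + s/3 (k(s) = (6 + s)/(-3 + 6) = (6 + s)/3 = (6 + s)*(⅓) = 2 + s/3)
k(-3)*w + j(y, 2) = (2 + (⅓)*(-3))*15 + (5 + 2) = (2 - 1)*15 + 7 = 1*15 + 7 = 15 + 7 = 22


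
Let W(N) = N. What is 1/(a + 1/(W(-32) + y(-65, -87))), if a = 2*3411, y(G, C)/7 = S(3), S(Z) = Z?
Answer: 11/75041 ≈ 0.00014659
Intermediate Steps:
y(G, C) = 21 (y(G, C) = 7*3 = 21)
a = 6822
1/(a + 1/(W(-32) + y(-65, -87))) = 1/(6822 + 1/(-32 + 21)) = 1/(6822 + 1/(-11)) = 1/(6822 - 1/11) = 1/(75041/11) = 11/75041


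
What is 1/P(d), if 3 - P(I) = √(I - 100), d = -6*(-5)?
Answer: 3/79 + I*√70/79 ≈ 0.037975 + 0.10591*I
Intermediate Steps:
d = 30
P(I) = 3 - √(-100 + I) (P(I) = 3 - √(I - 100) = 3 - √(-100 + I))
1/P(d) = 1/(3 - √(-100 + 30)) = 1/(3 - √(-70)) = 1/(3 - I*√70)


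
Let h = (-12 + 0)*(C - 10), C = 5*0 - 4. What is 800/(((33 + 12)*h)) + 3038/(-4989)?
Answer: -158134/314307 ≈ -0.50312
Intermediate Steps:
C = -4 (C = 0 - 4 = -4)
h = 168 (h = (-12 + 0)*(-4 - 10) = -12*(-14) = 168)
800/(((33 + 12)*h)) + 3038/(-4989) = 800/(((33 + 12)*168)) + 3038/(-4989) = 800/((45*168)) + 3038*(-1/4989) = 800/7560 - 3038/4989 = 800*(1/7560) - 3038/4989 = 20/189 - 3038/4989 = -158134/314307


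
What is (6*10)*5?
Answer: 300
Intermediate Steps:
(6*10)*5 = 60*5 = 300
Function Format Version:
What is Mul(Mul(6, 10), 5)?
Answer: 300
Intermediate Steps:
Mul(Mul(6, 10), 5) = Mul(60, 5) = 300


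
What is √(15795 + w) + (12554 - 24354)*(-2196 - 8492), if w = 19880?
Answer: 126118400 + 5*√1427 ≈ 1.2612e+8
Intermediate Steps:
√(15795 + w) + (12554 - 24354)*(-2196 - 8492) = √(15795 + 19880) + (12554 - 24354)*(-2196 - 8492) = √35675 - 11800*(-10688) = 5*√1427 + 126118400 = 126118400 + 5*√1427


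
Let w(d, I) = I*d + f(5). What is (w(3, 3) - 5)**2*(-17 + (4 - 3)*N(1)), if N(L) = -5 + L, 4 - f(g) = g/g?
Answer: -1029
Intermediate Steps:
f(g) = 3 (f(g) = 4 - g/g = 4 - 1*1 = 4 - 1 = 3)
w(d, I) = 3 + I*d (w(d, I) = I*d + 3 = 3 + I*d)
(w(3, 3) - 5)**2*(-17 + (4 - 3)*N(1)) = ((3 + 3*3) - 5)**2*(-17 + (4 - 3)*(-5 + 1)) = ((3 + 9) - 5)**2*(-17 + 1*(-4)) = (12 - 5)**2*(-17 - 4) = 7**2*(-21) = 49*(-21) = -1029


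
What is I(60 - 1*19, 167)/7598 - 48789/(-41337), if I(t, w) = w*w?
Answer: 56427645/11632538 ≈ 4.8508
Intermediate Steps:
I(t, w) = w**2
I(60 - 1*19, 167)/7598 - 48789/(-41337) = 167**2/7598 - 48789/(-41337) = 27889*(1/7598) - 48789*(-1/41337) = 27889/7598 + 1807/1531 = 56427645/11632538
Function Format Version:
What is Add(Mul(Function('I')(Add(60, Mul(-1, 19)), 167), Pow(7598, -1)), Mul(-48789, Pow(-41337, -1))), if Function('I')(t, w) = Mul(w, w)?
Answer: Rational(56427645, 11632538) ≈ 4.8508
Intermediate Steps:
Function('I')(t, w) = Pow(w, 2)
Add(Mul(Function('I')(Add(60, Mul(-1, 19)), 167), Pow(7598, -1)), Mul(-48789, Pow(-41337, -1))) = Add(Mul(Pow(167, 2), Pow(7598, -1)), Mul(-48789, Pow(-41337, -1))) = Add(Mul(27889, Rational(1, 7598)), Mul(-48789, Rational(-1, 41337))) = Add(Rational(27889, 7598), Rational(1807, 1531)) = Rational(56427645, 11632538)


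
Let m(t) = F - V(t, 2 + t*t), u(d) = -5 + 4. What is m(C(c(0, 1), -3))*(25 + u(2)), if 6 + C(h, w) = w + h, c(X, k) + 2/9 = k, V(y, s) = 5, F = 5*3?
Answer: 240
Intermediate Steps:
u(d) = -1
F = 15
c(X, k) = -2/9 + k
C(h, w) = -6 + h + w (C(h, w) = -6 + (w + h) = -6 + (h + w) = -6 + h + w)
m(t) = 10 (m(t) = 15 - 1*5 = 15 - 5 = 10)
m(C(c(0, 1), -3))*(25 + u(2)) = 10*(25 - 1) = 10*24 = 240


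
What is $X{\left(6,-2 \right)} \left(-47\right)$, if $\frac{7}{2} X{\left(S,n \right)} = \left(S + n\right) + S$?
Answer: $- \frac{940}{7} \approx -134.29$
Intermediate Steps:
$X{\left(S,n \right)} = \frac{2 n}{7} + \frac{4 S}{7}$ ($X{\left(S,n \right)} = \frac{2 \left(\left(S + n\right) + S\right)}{7} = \frac{2 \left(n + 2 S\right)}{7} = \frac{2 n}{7} + \frac{4 S}{7}$)
$X{\left(6,-2 \right)} \left(-47\right) = \left(\frac{2}{7} \left(-2\right) + \frac{4}{7} \cdot 6\right) \left(-47\right) = \left(- \frac{4}{7} + \frac{24}{7}\right) \left(-47\right) = \frac{20}{7} \left(-47\right) = - \frac{940}{7}$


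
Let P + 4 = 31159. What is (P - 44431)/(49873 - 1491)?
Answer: -6638/24191 ≈ -0.27440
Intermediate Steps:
P = 31155 (P = -4 + 31159 = 31155)
(P - 44431)/(49873 - 1491) = (31155 - 44431)/(49873 - 1491) = -13276/48382 = -13276*1/48382 = -6638/24191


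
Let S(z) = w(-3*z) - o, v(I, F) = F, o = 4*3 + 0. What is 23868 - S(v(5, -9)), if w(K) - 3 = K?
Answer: 23850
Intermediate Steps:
w(K) = 3 + K
o = 12 (o = 12 + 0 = 12)
S(z) = -9 - 3*z (S(z) = (3 - 3*z) - 1*12 = (3 - 3*z) - 12 = -9 - 3*z)
23868 - S(v(5, -9)) = 23868 - (-9 - 3*(-9)) = 23868 - (-9 + 27) = 23868 - 1*18 = 23868 - 18 = 23850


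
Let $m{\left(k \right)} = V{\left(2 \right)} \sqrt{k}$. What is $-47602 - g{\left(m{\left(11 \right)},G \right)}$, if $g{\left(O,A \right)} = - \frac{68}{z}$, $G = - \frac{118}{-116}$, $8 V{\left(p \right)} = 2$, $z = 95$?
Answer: $- \frac{4522122}{95} \approx -47601.0$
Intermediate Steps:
$V{\left(p \right)} = \frac{1}{4}$ ($V{\left(p \right)} = \frac{1}{8} \cdot 2 = \frac{1}{4}$)
$m{\left(k \right)} = \frac{\sqrt{k}}{4}$
$G = \frac{59}{58}$ ($G = \left(-118\right) \left(- \frac{1}{116}\right) = \frac{59}{58} \approx 1.0172$)
$g{\left(O,A \right)} = - \frac{68}{95}$
$-47602 - g{\left(m{\left(11 \right)},G \right)} = -47602 - - \frac{68}{95} = -47602 + \frac{68}{95} = - \frac{4522122}{95}$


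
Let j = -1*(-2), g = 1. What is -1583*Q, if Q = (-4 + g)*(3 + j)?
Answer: 23745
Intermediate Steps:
j = 2
Q = -15 (Q = (-4 + 1)*(3 + 2) = -3*5 = -15)
-1583*Q = -1583*(-15) = 23745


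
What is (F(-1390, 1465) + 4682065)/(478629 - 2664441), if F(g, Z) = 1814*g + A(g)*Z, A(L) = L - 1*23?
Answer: -22640/546453 ≈ -0.041431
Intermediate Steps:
A(L) = -23 + L (A(L) = L - 23 = -23 + L)
F(g, Z) = 1814*g + Z*(-23 + g) (F(g, Z) = 1814*g + (-23 + g)*Z = 1814*g + Z*(-23 + g))
(F(-1390, 1465) + 4682065)/(478629 - 2664441) = ((1814*(-1390) + 1465*(-23 - 1390)) + 4682065)/(478629 - 2664441) = ((-2521460 + 1465*(-1413)) + 4682065)/(-2185812) = ((-2521460 - 2070045) + 4682065)*(-1/2185812) = (-4591505 + 4682065)*(-1/2185812) = 90560*(-1/2185812) = -22640/546453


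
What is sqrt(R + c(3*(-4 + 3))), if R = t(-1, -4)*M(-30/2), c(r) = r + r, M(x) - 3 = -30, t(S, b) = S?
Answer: sqrt(21) ≈ 4.5826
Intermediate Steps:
M(x) = -27 (M(x) = 3 - 30 = -27)
c(r) = 2*r
R = 27 (R = -1*(-27) = 27)
sqrt(R + c(3*(-4 + 3))) = sqrt(27 + 2*(3*(-4 + 3))) = sqrt(27 + 2*(3*(-1))) = sqrt(27 + 2*(-3)) = sqrt(27 - 6) = sqrt(21)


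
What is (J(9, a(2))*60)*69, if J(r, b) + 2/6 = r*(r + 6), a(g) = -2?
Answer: 557520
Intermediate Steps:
J(r, b) = -⅓ + r*(6 + r) (J(r, b) = -⅓ + r*(r + 6) = -⅓ + r*(6 + r))
(J(9, a(2))*60)*69 = ((-⅓ + 9² + 6*9)*60)*69 = ((-⅓ + 81 + 54)*60)*69 = ((404/3)*60)*69 = 8080*69 = 557520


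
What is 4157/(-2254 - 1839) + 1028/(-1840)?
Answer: -2964121/1882780 ≈ -1.5743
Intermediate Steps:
4157/(-2254 - 1839) + 1028/(-1840) = 4157/(-4093) + 1028*(-1/1840) = 4157*(-1/4093) - 257/460 = -4157/4093 - 257/460 = -2964121/1882780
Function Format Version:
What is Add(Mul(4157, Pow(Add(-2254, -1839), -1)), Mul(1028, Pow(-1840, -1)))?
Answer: Rational(-2964121, 1882780) ≈ -1.5743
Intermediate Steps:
Add(Mul(4157, Pow(Add(-2254, -1839), -1)), Mul(1028, Pow(-1840, -1))) = Add(Mul(4157, Pow(-4093, -1)), Mul(1028, Rational(-1, 1840))) = Add(Mul(4157, Rational(-1, 4093)), Rational(-257, 460)) = Add(Rational(-4157, 4093), Rational(-257, 460)) = Rational(-2964121, 1882780)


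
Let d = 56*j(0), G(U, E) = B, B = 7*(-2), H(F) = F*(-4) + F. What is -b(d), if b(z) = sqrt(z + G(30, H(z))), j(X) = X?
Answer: -I*sqrt(14) ≈ -3.7417*I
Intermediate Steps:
H(F) = -3*F (H(F) = -4*F + F = -3*F)
B = -14
G(U, E) = -14
d = 0 (d = 56*0 = 0)
b(z) = sqrt(-14 + z) (b(z) = sqrt(z - 14) = sqrt(-14 + z))
-b(d) = -sqrt(-14 + 0) = -sqrt(-14) = -I*sqrt(14)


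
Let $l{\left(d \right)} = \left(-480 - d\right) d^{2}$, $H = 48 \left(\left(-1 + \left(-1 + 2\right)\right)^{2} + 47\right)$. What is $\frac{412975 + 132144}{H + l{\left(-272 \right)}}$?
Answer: $- \frac{545119}{15386416} \approx -0.035429$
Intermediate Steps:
$H = 2256$ ($H = 48 \left(\left(-1 + 1\right)^{2} + 47\right) = 48 \left(0^{2} + 47\right) = 48 \left(0 + 47\right) = 48 \cdot 47 = 2256$)
$l{\left(d \right)} = d^{2} \left(-480 - d\right)$
$\frac{412975 + 132144}{H + l{\left(-272 \right)}} = \frac{412975 + 132144}{2256 + \left(-272\right)^{2} \left(-480 - -272\right)} = \frac{545119}{2256 + 73984 \left(-480 + 272\right)} = \frac{545119}{2256 + 73984 \left(-208\right)} = \frac{545119}{2256 - 15388672} = \frac{545119}{-15386416} = 545119 \left(- \frac{1}{15386416}\right) = - \frac{545119}{15386416}$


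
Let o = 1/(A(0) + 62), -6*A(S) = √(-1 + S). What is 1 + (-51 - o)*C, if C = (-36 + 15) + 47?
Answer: -14109089/10645 - 12*I/10645 ≈ -1325.4 - 0.0011273*I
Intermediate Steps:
A(S) = -√(-1 + S)/6
o = 36*(62 + I/6)/138385 (o = 1/(-√(-1 + 0)/6 + 62) = 1/(-I/6 + 62) = 1/(62 - I/6) = 36*(62 + I/6)/138385 ≈ 0.016129 + 4.3357e-5*I)
C = 26 (C = -21 + 47 = 26)
1 + (-51 - o)*C = 1 + (-51 - (2232/138385 + 6*I/138385))*26 = 1 + (-51 + (-2232/138385 - 6*I/138385))*26 = 1 + (-7059867/138385 - 6*I/138385)*26 = 1 + (-14119734/10645 - 12*I/10645) = -14109089/10645 - 12*I/10645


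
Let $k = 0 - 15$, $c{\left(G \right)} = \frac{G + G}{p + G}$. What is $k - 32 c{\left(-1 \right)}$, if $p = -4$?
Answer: $- \frac{139}{5} \approx -27.8$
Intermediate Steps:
$c{\left(G \right)} = \frac{2 G}{-4 + G}$ ($c{\left(G \right)} = \frac{G + G}{-4 + G} = \frac{2 G}{-4 + G}$)
$k = -15$ ($k = 0 - 15 = -15$)
$k - 32 c{\left(-1 \right)} = -15 - 32 \cdot 2 \left(-1\right) \frac{1}{-4 - 1} = -15 - 32 \cdot 2 \left(-1\right) \frac{1}{-5} = -15 - 32 \cdot 2 \left(-1\right) \left(- \frac{1}{5}\right) = -15 - \frac{64}{5} = - \frac{139}{5}$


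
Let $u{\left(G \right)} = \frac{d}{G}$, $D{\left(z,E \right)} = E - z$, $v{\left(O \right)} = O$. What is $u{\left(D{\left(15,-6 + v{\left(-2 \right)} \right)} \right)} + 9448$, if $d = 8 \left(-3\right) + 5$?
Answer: $\frac{217323}{23} \approx 9448.8$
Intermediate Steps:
$d = -19$ ($d = -24 + 5 = -19$)
$u{\left(G \right)} = - \frac{19}{G}$
$u{\left(D{\left(15,-6 + v{\left(-2 \right)} \right)} \right)} + 9448 = - \frac{19}{\left(-6 - 2\right) - 15} + 9448 = - \frac{19}{-8 - 15} + 9448 = - \frac{19}{-23} + 9448 = \left(-19\right) \left(- \frac{1}{23}\right) + 9448 = \frac{19}{23} + 9448 = \frac{217323}{23}$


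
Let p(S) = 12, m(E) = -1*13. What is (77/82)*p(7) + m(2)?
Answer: -71/41 ≈ -1.7317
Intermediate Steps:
m(E) = -13
(77/82)*p(7) + m(2) = (77/82)*12 - 13 = 462/41 - 13 = -71/41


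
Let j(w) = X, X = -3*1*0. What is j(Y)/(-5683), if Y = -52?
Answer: 0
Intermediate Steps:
X = 0 (X = -3*0 = 0)
j(w) = 0
j(Y)/(-5683) = 0/(-5683) = 0*(-1/5683) = 0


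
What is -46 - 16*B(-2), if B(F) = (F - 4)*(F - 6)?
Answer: -814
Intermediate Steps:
B(F) = (-6 + F)*(-4 + F) (B(F) = (-4 + F)*(-6 + F) = (-6 + F)*(-4 + F))
-46 - 16*B(-2) = -46 - 16*(24 + (-2)² - 10*(-2)) = -46 - 16*(24 + 4 + 20) = -46 - 16*48 = -46 - 768 = -814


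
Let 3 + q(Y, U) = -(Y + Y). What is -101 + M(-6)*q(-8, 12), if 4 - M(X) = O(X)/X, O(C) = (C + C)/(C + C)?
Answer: -281/6 ≈ -46.833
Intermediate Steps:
O(C) = 1 (O(C) = (2*C)/((2*C)) = (2*C)*(1/(2*C)) = 1)
q(Y, U) = -3 - 2*Y (q(Y, U) = -3 - (Y + Y) = -3 - 2*Y)
M(X) = 4 - 1/X
-101 + M(-6)*q(-8, 12) = -101 + (4 - 1/(-6))*(-3 - 2*(-8)) = -101 + (4 - 1*(-1/6))*(-3 + 16) = -101 + (4 + 1/6)*13 = -101 + (25/6)*13 = -101 + 325/6 = -281/6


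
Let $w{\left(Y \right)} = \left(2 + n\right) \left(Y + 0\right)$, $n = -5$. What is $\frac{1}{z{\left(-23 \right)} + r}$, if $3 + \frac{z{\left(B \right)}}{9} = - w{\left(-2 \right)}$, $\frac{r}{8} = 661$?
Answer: $\frac{1}{5207} \approx 0.00019205$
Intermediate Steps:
$r = 5288$ ($r = 8 \cdot 661 = 5288$)
$w{\left(Y \right)} = - 3 Y$ ($w{\left(Y \right)} = \left(2 - 5\right) \left(Y + 0\right) = - 3 Y$)
$z{\left(B \right)} = -81$ ($z{\left(B \right)} = -27 + 9 \left(- \left(-3\right) \left(-2\right)\right) = -27 + 9 \left(\left(-1\right) 6\right) = -27 + 9 \left(-6\right) = -27 - 54 = -81$)
$\frac{1}{z{\left(-23 \right)} + r} = \frac{1}{-81 + 5288} = \frac{1}{5207}$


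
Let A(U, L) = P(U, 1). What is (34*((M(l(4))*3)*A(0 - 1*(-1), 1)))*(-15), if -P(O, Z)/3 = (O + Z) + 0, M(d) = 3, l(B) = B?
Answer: 27540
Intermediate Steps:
P(O, Z) = -3*O - 3*Z (P(O, Z) = -3*((O + Z) + 0) = -3*(O + Z) = -3*O - 3*Z)
A(U, L) = -3 - 3*U (A(U, L) = -3*U - 3*1 = -3*U - 3 = -3 - 3*U)
(34*((M(l(4))*3)*A(0 - 1*(-1), 1)))*(-15) = (34*((3*3)*(-3 - 3*(0 - 1*(-1)))))*(-15) = (34*(9*(-3 - 3*(0 + 1))))*(-15) = (34*(9*(-3 - 3*1)))*(-15) = (34*(9*(-3 - 3)))*(-15) = (34*(9*(-6)))*(-15) = (34*(-54))*(-15) = -1836*(-15) = 27540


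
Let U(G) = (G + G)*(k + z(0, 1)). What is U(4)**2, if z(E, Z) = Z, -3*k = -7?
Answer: 6400/9 ≈ 711.11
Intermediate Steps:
k = 7/3 (k = -1/3*(-7) = 7/3 ≈ 2.3333)
U(G) = 20*G/3 (U(G) = (G + G)*(7/3 + 1) = (2*G)*(10/3) = 20*G/3)
U(4)**2 = ((20/3)*4)**2 = (80/3)**2 = 6400/9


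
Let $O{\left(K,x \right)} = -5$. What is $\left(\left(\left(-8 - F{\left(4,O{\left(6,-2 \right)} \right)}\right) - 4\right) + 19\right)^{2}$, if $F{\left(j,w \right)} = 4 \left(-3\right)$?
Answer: $361$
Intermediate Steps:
$F{\left(j,w \right)} = -12$
$\left(\left(\left(-8 - F{\left(4,O{\left(6,-2 \right)} \right)}\right) - 4\right) + 19\right)^{2} = \left(\left(\left(-8 - -12\right) - 4\right) + 19\right)^{2} = \left(\left(\left(-8 + 12\right) - 4\right) + 19\right)^{2} = \left(\left(4 - 4\right) + 19\right)^{2} = \left(0 + 19\right)^{2} = 19^{2} = 361$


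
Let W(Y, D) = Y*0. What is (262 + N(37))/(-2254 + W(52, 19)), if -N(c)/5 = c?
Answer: -11/322 ≈ -0.034162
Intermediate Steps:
N(c) = -5*c
W(Y, D) = 0
(262 + N(37))/(-2254 + W(52, 19)) = (262 - 5*37)/(-2254 + 0) = (262 - 185)/(-2254) = 77*(-1/2254) = -11/322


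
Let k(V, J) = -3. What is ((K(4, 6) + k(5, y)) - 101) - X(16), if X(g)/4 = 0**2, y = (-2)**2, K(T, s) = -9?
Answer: -113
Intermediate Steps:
y = 4
X(g) = 0 (X(g) = 4*0**2 = 4*0 = 0)
((K(4, 6) + k(5, y)) - 101) - X(16) = ((-9 - 3) - 101) - 1*0 = (-12 - 101) + 0 = -113 + 0 = -113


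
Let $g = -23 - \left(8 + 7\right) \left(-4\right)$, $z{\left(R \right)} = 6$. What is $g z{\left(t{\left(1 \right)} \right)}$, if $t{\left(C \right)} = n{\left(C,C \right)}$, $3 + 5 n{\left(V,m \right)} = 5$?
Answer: $222$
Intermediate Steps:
$n{\left(V,m \right)} = \frac{2}{5}$ ($n{\left(V,m \right)} = - \frac{3}{5} + \frac{1}{5} \cdot 5 = - \frac{3}{5} + 1 = \frac{2}{5}$)
$t{\left(C \right)} = \frac{2}{5}$
$g = 37$ ($g = -23 - 15 \left(-4\right) = -23 - -60 = -23 + 60 = 37$)
$g z{\left(t{\left(1 \right)} \right)} = 37 \cdot 6 = 222$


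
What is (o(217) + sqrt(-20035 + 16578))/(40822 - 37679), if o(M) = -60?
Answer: -60/3143 + I*sqrt(3457)/3143 ≈ -0.01909 + 0.018707*I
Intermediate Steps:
(o(217) + sqrt(-20035 + 16578))/(40822 - 37679) = (-60 + sqrt(-20035 + 16578))/(40822 - 37679) = (-60 + sqrt(-3457))/3143 = (-60 + I*sqrt(3457))*(1/3143) = -60/3143 + I*sqrt(3457)/3143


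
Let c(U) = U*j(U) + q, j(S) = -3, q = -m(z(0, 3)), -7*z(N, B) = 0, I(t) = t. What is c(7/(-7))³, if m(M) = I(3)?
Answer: 0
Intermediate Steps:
z(N, B) = 0 (z(N, B) = -⅐*0 = 0)
m(M) = 3
q = -3 (q = -1*3 = -3)
c(U) = -3 - 3*U (c(U) = U*(-3) - 3 = -3*U - 3 = -3 - 3*U)
c(7/(-7))³ = (-3 - 21/(-7))³ = (-3 - 21*(-1)/7)³ = (-3 - 3*(-1))³ = (-3 + 3)³ = 0³ = 0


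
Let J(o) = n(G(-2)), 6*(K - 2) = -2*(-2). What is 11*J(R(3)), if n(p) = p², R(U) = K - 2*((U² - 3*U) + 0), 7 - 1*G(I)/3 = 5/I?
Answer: 35739/4 ≈ 8934.8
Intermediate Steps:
K = 8/3 (K = 2 + (-2*(-2))/6 = 2 + (⅙)*4 = 2 + ⅔ = 8/3 ≈ 2.6667)
G(I) = 21 - 15/I
R(U) = 8/3 - 2*U² + 6*U (R(U) = 8/3 - 2*((U² - 3*U) + 0) = 8/3 - 2*(U² - 3*U) = 8/3 + (-2*U² + 6*U) = 8/3 - 2*U² + 6*U)
J(o) = 3249/4 (J(o) = (21 - 15/(-2))² = (21 - 15*(-½))² = (21 + 15/2)² = (57/2)² = 3249/4)
11*J(R(3)) = 11*(3249/4) = 35739/4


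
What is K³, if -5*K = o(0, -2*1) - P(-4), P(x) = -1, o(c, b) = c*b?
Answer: -1/125 ≈ -0.0080000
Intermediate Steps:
o(c, b) = b*c
K = -⅕ (K = -(-2*1*0 - 1*(-1))/5 = -(-2*0 + 1)/5 = -(0 + 1)/5 = -⅕*1 = -⅕ ≈ -0.20000)
K³ = (-⅕)³ = -1/125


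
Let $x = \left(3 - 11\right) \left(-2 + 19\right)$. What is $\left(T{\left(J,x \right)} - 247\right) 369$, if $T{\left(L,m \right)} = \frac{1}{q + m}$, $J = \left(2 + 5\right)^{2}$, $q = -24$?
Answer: $- \frac{14583249}{160} \approx -91145.0$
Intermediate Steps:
$x = -136$ ($x = \left(-8\right) 17 = -136$)
$J = 49$ ($J = 7^{2} = 49$)
$T{\left(L,m \right)} = \frac{1}{-24 + m}$
$\left(T{\left(J,x \right)} - 247\right) 369 = \left(\frac{1}{-24 - 136} - 247\right) 369 = \left(\frac{1}{-160} - 247\right) 369 = \left(- \frac{1}{160} - 247\right) 369 = \left(- \frac{39521}{160}\right) 369 = - \frac{14583249}{160}$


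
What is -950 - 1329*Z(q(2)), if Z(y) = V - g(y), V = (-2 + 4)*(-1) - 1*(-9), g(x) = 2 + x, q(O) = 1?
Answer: -6266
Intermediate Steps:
V = 7 (V = 2*(-1) + 9 = -2 + 9 = 7)
Z(y) = 5 - y (Z(y) = 7 - (2 + y) = 7 + (-2 - y) = 5 - y)
-950 - 1329*Z(q(2)) = -950 - 1329*(5 - 1*1) = -950 - 1329*(5 - 1) = -950 - 1329*4 = -950 - 5316 = -6266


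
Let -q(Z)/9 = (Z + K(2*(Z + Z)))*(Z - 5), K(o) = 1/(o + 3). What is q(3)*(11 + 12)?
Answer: 6348/5 ≈ 1269.6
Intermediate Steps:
K(o) = 1/(3 + o)
q(Z) = -9*(-5 + Z)*(Z + 1/(3 + 4*Z)) (q(Z) = -9*(Z + 1/(3 + 2*(Z + Z)))*(Z - 5) = -9*(Z + 1/(3 + 2*(2*Z)))*(-5 + Z) = -9*(Z + 1/(3 + 4*Z))*(-5 + Z) = -9*(-5 + Z)*(Z + 1/(3 + 4*Z)))
q(3)*(11 + 12) = (9*(5 - 4*3³ + 14*3 + 17*3²)/(3 + 4*3))*(11 + 12) = (9*(5 - 4*27 + 42 + 17*9)/(3 + 12))*23 = (9*(5 - 108 + 42 + 153)/15)*23 = (9*(1/15)*92)*23 = (276/5)*23 = 6348/5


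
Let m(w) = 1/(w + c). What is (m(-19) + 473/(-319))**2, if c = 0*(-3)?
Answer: 715716/303601 ≈ 2.3574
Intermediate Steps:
c = 0
m(w) = 1/w (m(w) = 1/(w + 0) = 1/w)
(m(-19) + 473/(-319))**2 = (1/(-19) + 473/(-319))**2 = (-1/19 + 473*(-1/319))**2 = (-1/19 - 43/29)**2 = (-846/551)**2 = 715716/303601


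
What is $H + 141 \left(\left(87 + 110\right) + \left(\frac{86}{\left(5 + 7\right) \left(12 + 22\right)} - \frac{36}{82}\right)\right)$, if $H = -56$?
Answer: $\frac{77196425}{2788} \approx 27689.0$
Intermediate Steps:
$H + 141 \left(\left(87 + 110\right) + \left(\frac{86}{\left(5 + 7\right) \left(12 + 22\right)} - \frac{36}{82}\right)\right) = -56 + 141 \left(\left(87 + 110\right) + \left(\frac{86}{\left(5 + 7\right) \left(12 + 22\right)} - \frac{36}{82}\right)\right) = -56 + 141 \left(197 + \left(\frac{86}{12 \cdot 34} - \frac{18}{41}\right)\right) = -56 + 141 \left(197 - \left(\frac{18}{41} - \frac{86}{408}\right)\right) = -56 + 141 \left(197 + \left(86 \cdot \frac{1}{408} - \frac{18}{41}\right)\right) = -56 + 141 \left(197 + \left(\frac{43}{204} - \frac{18}{41}\right)\right) = -56 + 141 \left(197 - \frac{1909}{8364}\right) = -56 + 141 \cdot \frac{1645799}{8364} = -56 + \frac{77352553}{2788} = \frac{77196425}{2788}$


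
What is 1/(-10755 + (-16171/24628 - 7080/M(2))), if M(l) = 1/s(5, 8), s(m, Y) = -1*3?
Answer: 24628/258208409 ≈ 9.5380e-5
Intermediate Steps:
s(m, Y) = -3
M(l) = -⅓ (M(l) = 1/(-3) = -⅓)
1/(-10755 + (-16171/24628 - 7080/M(2))) = 1/(-10755 + (-16171/24628 - 7080/(-⅓))) = 1/(-10755 + (-16171*1/24628 - 7080*(-3))) = 1/(-10755 + (-16171/24628 + 21240)) = 1/(-10755 + 523082549/24628) = 1/(258208409/24628) = 24628/258208409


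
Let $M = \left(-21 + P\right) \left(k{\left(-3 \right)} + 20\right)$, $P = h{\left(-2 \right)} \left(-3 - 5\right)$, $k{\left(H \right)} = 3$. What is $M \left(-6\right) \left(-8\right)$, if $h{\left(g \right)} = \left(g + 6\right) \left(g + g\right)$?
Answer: $118128$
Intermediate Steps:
$h{\left(g \right)} = 2 g \left(6 + g\right)$ ($h{\left(g \right)} = \left(6 + g\right) 2 g = 2 g \left(6 + g\right)$)
$P = 128$ ($P = 2 \left(-2\right) \left(6 - 2\right) \left(-3 - 5\right) = 2 \left(-2\right) 4 \left(-8\right) = \left(-16\right) \left(-8\right) = 128$)
$M = 2461$ ($M = \left(-21 + 128\right) \left(3 + 20\right) = 107 \cdot 23 = 2461$)
$M \left(-6\right) \left(-8\right) = 2461 \left(-6\right) \left(-8\right) = \left(-14766\right) \left(-8\right) = 118128$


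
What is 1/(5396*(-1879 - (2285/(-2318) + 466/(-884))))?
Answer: -13481/136574936860 ≈ -9.8708e-8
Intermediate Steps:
1/(5396*(-1879 - (2285/(-2318) + 466/(-884)))) = 1/(5396*(-1879 - (2285*(-1/2318) + 466*(-1/884)))) = 1/(5396*(-1879 - (-2285/2318 - 233/442))) = 1/(5396*(-1879 - 1*(-387516/256139))) = 1/(5396*(-1879 + 387516/256139)) = 1/(5396*(-480897665/256139)) = (1/5396)*(-256139/480897665) = -13481/136574936860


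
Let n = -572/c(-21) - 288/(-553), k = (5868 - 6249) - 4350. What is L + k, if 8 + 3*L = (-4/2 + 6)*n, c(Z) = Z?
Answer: -23375251/4977 ≈ -4696.7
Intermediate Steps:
k = -4731 (k = -381 - 4350 = -4731)
n = 46052/1659 (n = -572/(-21) - 288/(-553) = -572*(-1/21) - 288*(-1/553) = 572/21 + 288/553 = 46052/1659 ≈ 27.759)
L = 170936/4977 (L = -8/3 + ((-4/2 + 6)*(46052/1659))/3 = -8/3 + ((-4*½ + 6)*(46052/1659))/3 = -8/3 + ((-2 + 6)*(46052/1659))/3 = -8/3 + (4*(46052/1659))/3 = -8/3 + (⅓)*(184208/1659) = -8/3 + 184208/4977 = 170936/4977 ≈ 34.345)
L + k = 170936/4977 - 4731 = -23375251/4977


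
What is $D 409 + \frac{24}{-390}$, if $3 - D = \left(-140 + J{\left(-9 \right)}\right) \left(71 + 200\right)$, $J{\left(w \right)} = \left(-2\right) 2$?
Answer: $\frac{1037532791}{65} \approx 1.5962 \cdot 10^{7}$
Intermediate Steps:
$J{\left(w \right)} = -4$
$D = 39027$ ($D = 3 - \left(-140 - 4\right) \left(71 + 200\right) = 3 - \left(-144\right) 271 = 3 - -39024 = 3 + 39024 = 39027$)
$D 409 + \frac{24}{-390} = 39027 \cdot 409 + \frac{24}{-390} = 15962043 + 24 \left(- \frac{1}{390}\right) = 15962043 - \frac{4}{65} = \frac{1037532791}{65}$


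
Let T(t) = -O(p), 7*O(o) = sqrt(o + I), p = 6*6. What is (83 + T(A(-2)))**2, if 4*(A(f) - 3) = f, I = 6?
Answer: (581 - sqrt(42))**2/49 ≈ 6736.2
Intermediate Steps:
p = 36
A(f) = 3 + f/4
O(o) = sqrt(6 + o)/7 (O(o) = sqrt(o + 6)/7 = sqrt(6 + o)/7)
T(t) = -sqrt(42)/7 (T(t) = -sqrt(6 + 36)/7 = -sqrt(42)/7)
(83 + T(A(-2)))**2 = (83 - sqrt(42)/7)**2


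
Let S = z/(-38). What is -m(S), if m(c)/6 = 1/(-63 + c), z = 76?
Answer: 6/65 ≈ 0.092308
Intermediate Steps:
S = -2 (S = 76/(-38) = 76*(-1/38) = -2)
m(c) = 6/(-63 + c)
-m(S) = -6/(-63 - 2) = -6/(-65) = -6*(-1)/65 = -1*(-6/65) = 6/65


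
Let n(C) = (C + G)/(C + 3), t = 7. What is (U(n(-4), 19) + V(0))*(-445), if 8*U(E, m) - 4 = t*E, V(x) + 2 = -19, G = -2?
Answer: 27145/4 ≈ 6786.3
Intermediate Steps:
V(x) = -21 (V(x) = -2 - 19 = -21)
n(C) = (-2 + C)/(3 + C) (n(C) = (C - 2)/(C + 3) = (-2 + C)/(3 + C))
U(E, m) = 1/2 + 7*E/8 (U(E, m) = 1/2 + (7*E)/8 = 1/2 + 7*E/8)
(U(n(-4), 19) + V(0))*(-445) = ((1/2 + 7*((-2 - 4)/(3 - 4))/8) - 21)*(-445) = ((1/2 + 7*(-6/(-1))/8) - 21)*(-445) = ((1/2 + 7*(-1*(-6))/8) - 21)*(-445) = ((1/2 + (7/8)*6) - 21)*(-445) = ((1/2 + 21/4) - 21)*(-445) = (23/4 - 21)*(-445) = -61/4*(-445) = 27145/4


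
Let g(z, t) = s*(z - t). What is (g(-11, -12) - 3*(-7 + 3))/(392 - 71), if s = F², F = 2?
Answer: 16/321 ≈ 0.049844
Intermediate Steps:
s = 4 (s = 2² = 4)
g(z, t) = -4*t + 4*z (g(z, t) = 4*(z - t) = -4*t + 4*z)
(g(-11, -12) - 3*(-7 + 3))/(392 - 71) = ((-4*(-12) + 4*(-11)) - 3*(-7 + 3))/(392 - 71) = ((48 - 44) - 3*(-4))/321 = (4 + 12)*(1/321) = 16*(1/321) = 16/321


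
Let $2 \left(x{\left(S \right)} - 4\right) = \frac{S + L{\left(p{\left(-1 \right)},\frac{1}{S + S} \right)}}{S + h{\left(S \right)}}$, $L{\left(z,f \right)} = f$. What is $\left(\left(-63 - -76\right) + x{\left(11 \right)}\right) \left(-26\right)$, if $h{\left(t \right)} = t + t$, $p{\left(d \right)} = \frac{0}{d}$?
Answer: $- \frac{108017}{242} \approx -446.35$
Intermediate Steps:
$p{\left(d \right)} = 0$
$h{\left(t \right)} = 2 t$
$x{\left(S \right)} = 4 + \frac{S + \frac{1}{2 S}}{6 S}$ ($x{\left(S \right)} = 4 + \frac{\left(S + \frac{1}{S + S}\right) \frac{1}{S + 2 S}}{2} = 4 + \frac{\left(S + \frac{1}{2 S}\right) \frac{1}{3 S}}{2} = 4 + \frac{\frac{1}{3} \frac{1}{S} \left(S + \frac{1}{2 S}\right)}{2} = 4 + \frac{S + \frac{1}{2 S}}{6 S}$)
$\left(\left(-63 - -76\right) + x{\left(11 \right)}\right) \left(-26\right) = \left(\left(-63 - -76\right) + \left(\frac{25}{6} + \frac{1}{12 \cdot 121}\right)\right) \left(-26\right) = \left(\left(-63 + 76\right) + \left(\frac{25}{6} + \frac{1}{12} \cdot \frac{1}{121}\right)\right) \left(-26\right) = \left(13 + \left(\frac{25}{6} + \frac{1}{1452}\right)\right) \left(-26\right) = \left(13 + \frac{2017}{484}\right) \left(-26\right) = \frac{8309}{484} \left(-26\right) = - \frac{108017}{242}$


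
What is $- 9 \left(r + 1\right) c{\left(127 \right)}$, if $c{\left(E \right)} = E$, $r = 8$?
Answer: $-10287$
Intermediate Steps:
$- 9 \left(r + 1\right) c{\left(127 \right)} = - 9 \left(8 + 1\right) 127 = \left(-9\right) 9 \cdot 127 = \left(-81\right) 127 = -10287$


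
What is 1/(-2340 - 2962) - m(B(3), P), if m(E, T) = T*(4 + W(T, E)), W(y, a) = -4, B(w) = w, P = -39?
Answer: -1/5302 ≈ -0.00018861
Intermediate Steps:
m(E, T) = 0 (m(E, T) = T*(4 - 4) = T*0 = 0)
1/(-2340 - 2962) - m(B(3), P) = 1/(-2340 - 2962) - 1*0 = 1/(-5302) + 0 = -1/5302 + 0 = -1/5302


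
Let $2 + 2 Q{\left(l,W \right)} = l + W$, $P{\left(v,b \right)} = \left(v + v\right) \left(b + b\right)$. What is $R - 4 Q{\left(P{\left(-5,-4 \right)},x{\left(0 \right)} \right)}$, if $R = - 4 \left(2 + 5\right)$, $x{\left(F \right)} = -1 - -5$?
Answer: $-192$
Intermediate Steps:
$P{\left(v,b \right)} = 4 b v$ ($P{\left(v,b \right)} = 2 v 2 b = 4 b v$)
$x{\left(F \right)} = 4$ ($x{\left(F \right)} = -1 + 5 = 4$)
$R = -28$ ($R = \left(-4\right) 7 = -28$)
$Q{\left(l,W \right)} = -1 + \frac{W}{2} + \frac{l}{2}$ ($Q{\left(l,W \right)} = -1 + \frac{l + W}{2} = -1 + \frac{W + l}{2} = -1 + \left(\frac{W}{2} + \frac{l}{2}\right) = -1 + \frac{W}{2} + \frac{l}{2}$)
$R - 4 Q{\left(P{\left(-5,-4 \right)},x{\left(0 \right)} \right)} = -28 - 4 \left(-1 + \frac{1}{2} \cdot 4 + \frac{4 \left(-4\right) \left(-5\right)}{2}\right) = -28 - 4 \left(-1 + 2 + \frac{1}{2} \cdot 80\right) = -28 - 4 \left(-1 + 2 + 40\right) = -28 - 164 = -192$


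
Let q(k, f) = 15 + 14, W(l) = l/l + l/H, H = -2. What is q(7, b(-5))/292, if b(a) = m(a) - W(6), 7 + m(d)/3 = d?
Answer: 29/292 ≈ 0.099315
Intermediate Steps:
m(d) = -21 + 3*d
W(l) = 1 - l/2 (W(l) = l/l + l/(-2) = 1 + l*(-½) = 1 - l/2)
b(a) = -19 + 3*a (b(a) = (-21 + 3*a) - (1 - ½*6) = (-21 + 3*a) - (1 - 3) = (-21 + 3*a) - 1*(-2) = (-21 + 3*a) + 2 = -19 + 3*a)
q(k, f) = 29
q(7, b(-5))/292 = 29/292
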